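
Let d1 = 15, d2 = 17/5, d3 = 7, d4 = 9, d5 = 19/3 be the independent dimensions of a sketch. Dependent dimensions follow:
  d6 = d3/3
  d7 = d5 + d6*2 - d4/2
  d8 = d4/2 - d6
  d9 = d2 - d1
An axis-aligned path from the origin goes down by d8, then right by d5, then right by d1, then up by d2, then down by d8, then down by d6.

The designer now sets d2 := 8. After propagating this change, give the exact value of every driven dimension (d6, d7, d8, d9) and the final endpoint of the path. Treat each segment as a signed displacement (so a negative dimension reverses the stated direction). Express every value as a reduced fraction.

Apply edit: d2 := 8
  d6 = d3/3 = 7/3
  d7 = d5 + d6*2 - d4/2 = 13/2
  d8 = d4/2 - d6 = 13/6
  d9 = d2 - d1 = -7
Walk from origin (0, 0):
  seg 1: down by d8 = 13/6 → (0, -13/6)
  seg 2: right by d5 = 19/3 → (19/3, -13/6)
  seg 3: right by d1 = 15 → (64/3, -13/6)
  seg 4: up by d2 = 8 → (64/3, 35/6)
  seg 5: down by d8 = 13/6 → (64/3, 11/3)
  seg 6: down by d6 = 7/3 → (64/3, 4/3)

d6 = 7/3
d7 = 13/2
d8 = 13/6
d9 = -7
endpoint = (64/3, 4/3)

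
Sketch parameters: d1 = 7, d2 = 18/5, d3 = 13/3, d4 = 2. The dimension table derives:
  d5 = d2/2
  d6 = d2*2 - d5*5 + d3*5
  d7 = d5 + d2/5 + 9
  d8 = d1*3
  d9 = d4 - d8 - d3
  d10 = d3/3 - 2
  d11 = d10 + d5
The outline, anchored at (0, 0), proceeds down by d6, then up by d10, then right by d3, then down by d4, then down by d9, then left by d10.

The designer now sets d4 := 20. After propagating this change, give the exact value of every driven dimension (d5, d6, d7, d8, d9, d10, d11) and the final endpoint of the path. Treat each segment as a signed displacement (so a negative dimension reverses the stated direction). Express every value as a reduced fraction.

d5 = 9/5
d6 = 298/15
d7 = 288/25
d8 = 21
d9 = -16/3
d10 = -5/9
d11 = 56/45
endpoint = (44/9, -1579/45)

Apply edit: d4 := 20
  d5 = d2/2 = 9/5
  d6 = d2*2 - d5*5 + d3*5 = 298/15
  d7 = d5 + d2/5 + 9 = 288/25
  d8 = d1*3 = 21
  d9 = d4 - d8 - d3 = -16/3
  d10 = d3/3 - 2 = -5/9
  d11 = d10 + d5 = 56/45
Walk from origin (0, 0):
  seg 1: down by d6 = 298/15 → (0, -298/15)
  seg 2: up by d10 = -5/9 → (0, -919/45)
  seg 3: right by d3 = 13/3 → (13/3, -919/45)
  seg 4: down by d4 = 20 → (13/3, -1819/45)
  seg 5: down by d9 = -16/3 → (13/3, -1579/45)
  seg 6: left by d10 = -5/9 → (44/9, -1579/45)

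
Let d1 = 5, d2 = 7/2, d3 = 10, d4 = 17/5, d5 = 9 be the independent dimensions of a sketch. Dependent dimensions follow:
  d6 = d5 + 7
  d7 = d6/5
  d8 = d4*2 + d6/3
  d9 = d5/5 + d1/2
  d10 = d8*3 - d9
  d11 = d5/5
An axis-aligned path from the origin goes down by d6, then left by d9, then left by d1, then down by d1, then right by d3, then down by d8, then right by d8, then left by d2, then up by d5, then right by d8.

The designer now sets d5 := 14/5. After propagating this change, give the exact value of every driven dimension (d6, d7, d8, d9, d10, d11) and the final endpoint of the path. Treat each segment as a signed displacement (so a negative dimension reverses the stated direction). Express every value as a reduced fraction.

Apply edit: d5 := 14/5
  d6 = d5 + 7 = 49/5
  d7 = d6/5 = 49/25
  d8 = d4*2 + d6/3 = 151/15
  d9 = d5/5 + d1/2 = 153/50
  d10 = d8*3 - d9 = 1357/50
  d11 = d5/5 = 14/25
Walk from origin (0, 0):
  seg 1: down by d6 = 49/5 → (0, -49/5)
  seg 2: left by d9 = 153/50 → (-153/50, -49/5)
  seg 3: left by d1 = 5 → (-403/50, -49/5)
  seg 4: down by d1 = 5 → (-403/50, -74/5)
  seg 5: right by d3 = 10 → (97/50, -74/5)
  seg 6: down by d8 = 151/15 → (97/50, -373/15)
  seg 7: right by d8 = 151/15 → (1801/150, -373/15)
  seg 8: left by d2 = 7/2 → (638/75, -373/15)
  seg 9: up by d5 = 14/5 → (638/75, -331/15)
  seg 10: right by d8 = 151/15 → (1393/75, -331/15)

d6 = 49/5
d7 = 49/25
d8 = 151/15
d9 = 153/50
d10 = 1357/50
d11 = 14/25
endpoint = (1393/75, -331/15)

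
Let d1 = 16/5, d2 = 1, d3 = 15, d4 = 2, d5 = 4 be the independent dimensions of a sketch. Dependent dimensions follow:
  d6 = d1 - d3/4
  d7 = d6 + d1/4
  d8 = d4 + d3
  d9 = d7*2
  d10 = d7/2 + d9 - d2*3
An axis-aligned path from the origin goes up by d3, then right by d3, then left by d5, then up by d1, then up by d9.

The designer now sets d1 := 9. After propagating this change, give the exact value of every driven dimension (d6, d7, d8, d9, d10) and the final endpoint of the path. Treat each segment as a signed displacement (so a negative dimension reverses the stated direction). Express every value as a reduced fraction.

d6 = 21/4
d7 = 15/2
d8 = 17
d9 = 15
d10 = 63/4
endpoint = (11, 39)

Apply edit: d1 := 9
  d6 = d1 - d3/4 = 21/4
  d7 = d6 + d1/4 = 15/2
  d8 = d4 + d3 = 17
  d9 = d7*2 = 15
  d10 = d7/2 + d9 - d2*3 = 63/4
Walk from origin (0, 0):
  seg 1: up by d3 = 15 → (0, 15)
  seg 2: right by d3 = 15 → (15, 15)
  seg 3: left by d5 = 4 → (11, 15)
  seg 4: up by d1 = 9 → (11, 24)
  seg 5: up by d9 = 15 → (11, 39)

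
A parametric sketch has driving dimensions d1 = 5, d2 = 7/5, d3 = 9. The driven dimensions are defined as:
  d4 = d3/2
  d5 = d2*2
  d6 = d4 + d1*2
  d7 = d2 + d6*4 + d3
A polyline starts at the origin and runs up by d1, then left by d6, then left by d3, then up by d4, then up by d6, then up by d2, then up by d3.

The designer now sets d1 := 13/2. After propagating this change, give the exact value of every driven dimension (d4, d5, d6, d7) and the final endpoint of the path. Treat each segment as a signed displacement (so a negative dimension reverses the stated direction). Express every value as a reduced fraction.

d4 = 9/2
d5 = 14/5
d6 = 35/2
d7 = 402/5
endpoint = (-53/2, 389/10)

Apply edit: d1 := 13/2
  d4 = d3/2 = 9/2
  d5 = d2*2 = 14/5
  d6 = d4 + d1*2 = 35/2
  d7 = d2 + d6*4 + d3 = 402/5
Walk from origin (0, 0):
  seg 1: up by d1 = 13/2 → (0, 13/2)
  seg 2: left by d6 = 35/2 → (-35/2, 13/2)
  seg 3: left by d3 = 9 → (-53/2, 13/2)
  seg 4: up by d4 = 9/2 → (-53/2, 11)
  seg 5: up by d6 = 35/2 → (-53/2, 57/2)
  seg 6: up by d2 = 7/5 → (-53/2, 299/10)
  seg 7: up by d3 = 9 → (-53/2, 389/10)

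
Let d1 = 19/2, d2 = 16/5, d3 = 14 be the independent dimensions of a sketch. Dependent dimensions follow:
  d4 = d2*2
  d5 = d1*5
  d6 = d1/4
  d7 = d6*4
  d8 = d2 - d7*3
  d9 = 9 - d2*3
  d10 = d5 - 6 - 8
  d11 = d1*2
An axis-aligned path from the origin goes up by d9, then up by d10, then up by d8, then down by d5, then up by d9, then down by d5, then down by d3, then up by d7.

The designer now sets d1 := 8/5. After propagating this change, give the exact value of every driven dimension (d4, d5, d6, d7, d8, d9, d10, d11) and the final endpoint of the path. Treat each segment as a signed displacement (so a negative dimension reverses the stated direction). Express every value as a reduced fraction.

d4 = 32/5
d5 = 8
d6 = 2/5
d7 = 8/5
d8 = -8/5
d9 = -3/5
d10 = -6
d11 = 16/5
endpoint = (0, -186/5)

Apply edit: d1 := 8/5
  d4 = d2*2 = 32/5
  d5 = d1*5 = 8
  d6 = d1/4 = 2/5
  d7 = d6*4 = 8/5
  d8 = d2 - d7*3 = -8/5
  d9 = 9 - d2*3 = -3/5
  d10 = d5 - 6 - 8 = -6
  d11 = d1*2 = 16/5
Walk from origin (0, 0):
  seg 1: up by d9 = -3/5 → (0, -3/5)
  seg 2: up by d10 = -6 → (0, -33/5)
  seg 3: up by d8 = -8/5 → (0, -41/5)
  seg 4: down by d5 = 8 → (0, -81/5)
  seg 5: up by d9 = -3/5 → (0, -84/5)
  seg 6: down by d5 = 8 → (0, -124/5)
  seg 7: down by d3 = 14 → (0, -194/5)
  seg 8: up by d7 = 8/5 → (0, -186/5)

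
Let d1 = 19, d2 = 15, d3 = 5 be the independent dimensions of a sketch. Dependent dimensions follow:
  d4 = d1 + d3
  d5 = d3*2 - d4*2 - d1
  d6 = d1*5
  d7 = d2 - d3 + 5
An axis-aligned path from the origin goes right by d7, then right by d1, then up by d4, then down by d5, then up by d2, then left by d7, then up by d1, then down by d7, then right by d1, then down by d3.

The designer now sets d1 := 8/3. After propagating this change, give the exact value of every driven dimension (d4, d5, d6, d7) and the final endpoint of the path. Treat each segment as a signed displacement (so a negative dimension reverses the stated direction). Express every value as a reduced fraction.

d4 = 23/3
d5 = -8
d6 = 40/3
d7 = 15
endpoint = (16/3, 40/3)

Apply edit: d1 := 8/3
  d4 = d1 + d3 = 23/3
  d5 = d3*2 - d4*2 - d1 = -8
  d6 = d1*5 = 40/3
  d7 = d2 - d3 + 5 = 15
Walk from origin (0, 0):
  seg 1: right by d7 = 15 → (15, 0)
  seg 2: right by d1 = 8/3 → (53/3, 0)
  seg 3: up by d4 = 23/3 → (53/3, 23/3)
  seg 4: down by d5 = -8 → (53/3, 47/3)
  seg 5: up by d2 = 15 → (53/3, 92/3)
  seg 6: left by d7 = 15 → (8/3, 92/3)
  seg 7: up by d1 = 8/3 → (8/3, 100/3)
  seg 8: down by d7 = 15 → (8/3, 55/3)
  seg 9: right by d1 = 8/3 → (16/3, 55/3)
  seg 10: down by d3 = 5 → (16/3, 40/3)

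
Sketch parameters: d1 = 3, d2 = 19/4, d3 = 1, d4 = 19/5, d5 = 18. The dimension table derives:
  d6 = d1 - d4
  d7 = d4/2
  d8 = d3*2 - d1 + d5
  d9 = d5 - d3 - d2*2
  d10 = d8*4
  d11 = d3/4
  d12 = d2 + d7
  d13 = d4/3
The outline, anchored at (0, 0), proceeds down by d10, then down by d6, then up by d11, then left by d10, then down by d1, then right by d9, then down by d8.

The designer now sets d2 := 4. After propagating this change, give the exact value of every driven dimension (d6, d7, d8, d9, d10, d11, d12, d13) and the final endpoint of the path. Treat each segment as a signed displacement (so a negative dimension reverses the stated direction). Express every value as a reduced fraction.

Apply edit: d2 := 4
  d6 = d1 - d4 = -4/5
  d7 = d4/2 = 19/10
  d8 = d3*2 - d1 + d5 = 17
  d9 = d5 - d3 - d2*2 = 9
  d10 = d8*4 = 68
  d11 = d3/4 = 1/4
  d12 = d2 + d7 = 59/10
  d13 = d4/3 = 19/15
Walk from origin (0, 0):
  seg 1: down by d10 = 68 → (0, -68)
  seg 2: down by d6 = -4/5 → (0, -336/5)
  seg 3: up by d11 = 1/4 → (0, -1339/20)
  seg 4: left by d10 = 68 → (-68, -1339/20)
  seg 5: down by d1 = 3 → (-68, -1399/20)
  seg 6: right by d9 = 9 → (-59, -1399/20)
  seg 7: down by d8 = 17 → (-59, -1739/20)

d6 = -4/5
d7 = 19/10
d8 = 17
d9 = 9
d10 = 68
d11 = 1/4
d12 = 59/10
d13 = 19/15
endpoint = (-59, -1739/20)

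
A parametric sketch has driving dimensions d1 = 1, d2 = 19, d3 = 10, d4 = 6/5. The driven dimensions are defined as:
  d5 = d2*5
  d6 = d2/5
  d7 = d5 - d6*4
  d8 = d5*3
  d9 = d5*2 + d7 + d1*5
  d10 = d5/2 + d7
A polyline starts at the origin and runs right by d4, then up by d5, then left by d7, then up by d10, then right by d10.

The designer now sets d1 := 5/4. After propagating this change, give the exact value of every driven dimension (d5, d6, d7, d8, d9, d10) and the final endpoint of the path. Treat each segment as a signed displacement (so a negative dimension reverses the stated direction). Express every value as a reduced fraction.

d5 = 95
d6 = 19/5
d7 = 399/5
d8 = 285
d9 = 5521/20
d10 = 1273/10
endpoint = (487/10, 2223/10)

Apply edit: d1 := 5/4
  d5 = d2*5 = 95
  d6 = d2/5 = 19/5
  d7 = d5 - d6*4 = 399/5
  d8 = d5*3 = 285
  d9 = d5*2 + d7 + d1*5 = 5521/20
  d10 = d5/2 + d7 = 1273/10
Walk from origin (0, 0):
  seg 1: right by d4 = 6/5 → (6/5, 0)
  seg 2: up by d5 = 95 → (6/5, 95)
  seg 3: left by d7 = 399/5 → (-393/5, 95)
  seg 4: up by d10 = 1273/10 → (-393/5, 2223/10)
  seg 5: right by d10 = 1273/10 → (487/10, 2223/10)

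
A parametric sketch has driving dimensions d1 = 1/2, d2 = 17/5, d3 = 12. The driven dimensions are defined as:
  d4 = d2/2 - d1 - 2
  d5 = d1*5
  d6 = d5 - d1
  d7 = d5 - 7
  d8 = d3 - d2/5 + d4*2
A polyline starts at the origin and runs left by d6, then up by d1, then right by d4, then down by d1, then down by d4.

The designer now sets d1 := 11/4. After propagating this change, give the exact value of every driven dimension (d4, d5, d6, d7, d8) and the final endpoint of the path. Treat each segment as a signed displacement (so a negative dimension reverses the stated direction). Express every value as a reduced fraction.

d4 = -61/20
d5 = 55/4
d6 = 11
d7 = 27/4
d8 = 261/50
endpoint = (-281/20, 61/20)

Apply edit: d1 := 11/4
  d4 = d2/2 - d1 - 2 = -61/20
  d5 = d1*5 = 55/4
  d6 = d5 - d1 = 11
  d7 = d5 - 7 = 27/4
  d8 = d3 - d2/5 + d4*2 = 261/50
Walk from origin (0, 0):
  seg 1: left by d6 = 11 → (-11, 0)
  seg 2: up by d1 = 11/4 → (-11, 11/4)
  seg 3: right by d4 = -61/20 → (-281/20, 11/4)
  seg 4: down by d1 = 11/4 → (-281/20, 0)
  seg 5: down by d4 = -61/20 → (-281/20, 61/20)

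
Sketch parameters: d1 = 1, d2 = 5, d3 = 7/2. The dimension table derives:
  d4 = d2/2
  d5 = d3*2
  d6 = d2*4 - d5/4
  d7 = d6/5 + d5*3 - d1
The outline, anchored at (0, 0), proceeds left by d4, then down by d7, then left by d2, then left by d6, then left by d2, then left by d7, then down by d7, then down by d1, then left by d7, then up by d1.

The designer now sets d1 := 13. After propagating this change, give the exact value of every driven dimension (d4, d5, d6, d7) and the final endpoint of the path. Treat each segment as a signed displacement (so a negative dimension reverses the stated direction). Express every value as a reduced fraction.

Apply edit: d1 := 13
  d4 = d2/2 = 5/2
  d5 = d3*2 = 7
  d6 = d2*4 - d5/4 = 73/4
  d7 = d6/5 + d5*3 - d1 = 233/20
Walk from origin (0, 0):
  seg 1: left by d4 = 5/2 → (-5/2, 0)
  seg 2: down by d7 = 233/20 → (-5/2, -233/20)
  seg 3: left by d2 = 5 → (-15/2, -233/20)
  seg 4: left by d6 = 73/4 → (-103/4, -233/20)
  seg 5: left by d2 = 5 → (-123/4, -233/20)
  seg 6: left by d7 = 233/20 → (-212/5, -233/20)
  seg 7: down by d7 = 233/20 → (-212/5, -233/10)
  seg 8: down by d1 = 13 → (-212/5, -363/10)
  seg 9: left by d7 = 233/20 → (-1081/20, -363/10)
  seg 10: up by d1 = 13 → (-1081/20, -233/10)

d4 = 5/2
d5 = 7
d6 = 73/4
d7 = 233/20
endpoint = (-1081/20, -233/10)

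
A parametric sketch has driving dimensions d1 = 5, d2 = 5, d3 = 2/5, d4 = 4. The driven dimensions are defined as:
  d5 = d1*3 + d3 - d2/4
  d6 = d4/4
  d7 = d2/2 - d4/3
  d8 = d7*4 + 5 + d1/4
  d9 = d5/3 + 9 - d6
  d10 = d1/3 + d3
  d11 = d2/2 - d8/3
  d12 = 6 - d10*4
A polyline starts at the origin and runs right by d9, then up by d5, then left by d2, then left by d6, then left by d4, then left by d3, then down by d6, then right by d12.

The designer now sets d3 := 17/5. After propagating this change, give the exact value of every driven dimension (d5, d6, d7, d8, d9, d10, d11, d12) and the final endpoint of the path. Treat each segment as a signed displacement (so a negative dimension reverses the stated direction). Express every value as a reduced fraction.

d5 = 343/20
d6 = 1
d7 = 7/6
d8 = 131/12
d9 = 823/60
d10 = 76/15
d11 = -41/36
d12 = -214/15
endpoint = (-279/20, 323/20)

Apply edit: d3 := 17/5
  d5 = d1*3 + d3 - d2/4 = 343/20
  d6 = d4/4 = 1
  d7 = d2/2 - d4/3 = 7/6
  d8 = d7*4 + 5 + d1/4 = 131/12
  d9 = d5/3 + 9 - d6 = 823/60
  d10 = d1/3 + d3 = 76/15
  d11 = d2/2 - d8/3 = -41/36
  d12 = 6 - d10*4 = -214/15
Walk from origin (0, 0):
  seg 1: right by d9 = 823/60 → (823/60, 0)
  seg 2: up by d5 = 343/20 → (823/60, 343/20)
  seg 3: left by d2 = 5 → (523/60, 343/20)
  seg 4: left by d6 = 1 → (463/60, 343/20)
  seg 5: left by d4 = 4 → (223/60, 343/20)
  seg 6: left by d3 = 17/5 → (19/60, 343/20)
  seg 7: down by d6 = 1 → (19/60, 323/20)
  seg 8: right by d12 = -214/15 → (-279/20, 323/20)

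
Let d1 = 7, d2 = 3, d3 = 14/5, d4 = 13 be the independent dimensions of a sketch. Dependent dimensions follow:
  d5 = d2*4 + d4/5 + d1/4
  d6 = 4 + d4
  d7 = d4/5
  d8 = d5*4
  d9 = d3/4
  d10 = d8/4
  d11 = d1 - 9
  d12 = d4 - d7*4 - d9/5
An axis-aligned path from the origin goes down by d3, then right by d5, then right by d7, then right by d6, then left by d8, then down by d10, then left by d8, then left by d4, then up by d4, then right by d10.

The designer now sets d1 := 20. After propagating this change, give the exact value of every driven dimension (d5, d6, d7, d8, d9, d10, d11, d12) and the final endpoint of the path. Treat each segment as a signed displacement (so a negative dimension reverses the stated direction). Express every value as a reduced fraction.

d5 = 98/5
d6 = 17
d7 = 13/5
d8 = 392/5
d9 = 7/10
d10 = 98/5
d11 = 11
d12 = 123/50
endpoint = (-111, -47/5)

Apply edit: d1 := 20
  d5 = d2*4 + d4/5 + d1/4 = 98/5
  d6 = 4 + d4 = 17
  d7 = d4/5 = 13/5
  d8 = d5*4 = 392/5
  d9 = d3/4 = 7/10
  d10 = d8/4 = 98/5
  d11 = d1 - 9 = 11
  d12 = d4 - d7*4 - d9/5 = 123/50
Walk from origin (0, 0):
  seg 1: down by d3 = 14/5 → (0, -14/5)
  seg 2: right by d5 = 98/5 → (98/5, -14/5)
  seg 3: right by d7 = 13/5 → (111/5, -14/5)
  seg 4: right by d6 = 17 → (196/5, -14/5)
  seg 5: left by d8 = 392/5 → (-196/5, -14/5)
  seg 6: down by d10 = 98/5 → (-196/5, -112/5)
  seg 7: left by d8 = 392/5 → (-588/5, -112/5)
  seg 8: left by d4 = 13 → (-653/5, -112/5)
  seg 9: up by d4 = 13 → (-653/5, -47/5)
  seg 10: right by d10 = 98/5 → (-111, -47/5)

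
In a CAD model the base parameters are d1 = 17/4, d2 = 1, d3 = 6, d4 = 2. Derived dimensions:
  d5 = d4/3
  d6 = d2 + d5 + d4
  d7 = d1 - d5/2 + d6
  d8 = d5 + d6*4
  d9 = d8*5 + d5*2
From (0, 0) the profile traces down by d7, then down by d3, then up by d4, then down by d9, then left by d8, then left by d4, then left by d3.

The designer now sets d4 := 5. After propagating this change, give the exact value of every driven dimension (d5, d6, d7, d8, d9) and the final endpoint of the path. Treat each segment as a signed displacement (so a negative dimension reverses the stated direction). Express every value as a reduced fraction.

Apply edit: d4 := 5
  d5 = d4/3 = 5/3
  d6 = d2 + d5 + d4 = 23/3
  d7 = d1 - d5/2 + d6 = 133/12
  d8 = d5 + d6*4 = 97/3
  d9 = d8*5 + d5*2 = 165
Walk from origin (0, 0):
  seg 1: down by d7 = 133/12 → (0, -133/12)
  seg 2: down by d3 = 6 → (0, -205/12)
  seg 3: up by d4 = 5 → (0, -145/12)
  seg 4: down by d9 = 165 → (0, -2125/12)
  seg 5: left by d8 = 97/3 → (-97/3, -2125/12)
  seg 6: left by d4 = 5 → (-112/3, -2125/12)
  seg 7: left by d3 = 6 → (-130/3, -2125/12)

d5 = 5/3
d6 = 23/3
d7 = 133/12
d8 = 97/3
d9 = 165
endpoint = (-130/3, -2125/12)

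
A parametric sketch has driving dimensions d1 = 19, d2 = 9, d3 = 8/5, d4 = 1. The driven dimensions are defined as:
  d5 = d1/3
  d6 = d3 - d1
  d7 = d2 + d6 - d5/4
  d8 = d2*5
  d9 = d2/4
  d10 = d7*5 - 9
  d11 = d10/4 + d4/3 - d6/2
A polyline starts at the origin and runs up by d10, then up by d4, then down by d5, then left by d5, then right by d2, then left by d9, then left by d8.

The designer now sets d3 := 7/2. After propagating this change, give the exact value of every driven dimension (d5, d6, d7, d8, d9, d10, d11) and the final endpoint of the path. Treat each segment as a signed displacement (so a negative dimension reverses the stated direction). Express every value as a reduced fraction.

d5 = 19/3
d6 = -31/2
d7 = -97/12
d8 = 45
d9 = 9/4
d10 = -593/12
d11 = -205/48
endpoint = (-535/12, -219/4)

Apply edit: d3 := 7/2
  d5 = d1/3 = 19/3
  d6 = d3 - d1 = -31/2
  d7 = d2 + d6 - d5/4 = -97/12
  d8 = d2*5 = 45
  d9 = d2/4 = 9/4
  d10 = d7*5 - 9 = -593/12
  d11 = d10/4 + d4/3 - d6/2 = -205/48
Walk from origin (0, 0):
  seg 1: up by d10 = -593/12 → (0, -593/12)
  seg 2: up by d4 = 1 → (0, -581/12)
  seg 3: down by d5 = 19/3 → (0, -219/4)
  seg 4: left by d5 = 19/3 → (-19/3, -219/4)
  seg 5: right by d2 = 9 → (8/3, -219/4)
  seg 6: left by d9 = 9/4 → (5/12, -219/4)
  seg 7: left by d8 = 45 → (-535/12, -219/4)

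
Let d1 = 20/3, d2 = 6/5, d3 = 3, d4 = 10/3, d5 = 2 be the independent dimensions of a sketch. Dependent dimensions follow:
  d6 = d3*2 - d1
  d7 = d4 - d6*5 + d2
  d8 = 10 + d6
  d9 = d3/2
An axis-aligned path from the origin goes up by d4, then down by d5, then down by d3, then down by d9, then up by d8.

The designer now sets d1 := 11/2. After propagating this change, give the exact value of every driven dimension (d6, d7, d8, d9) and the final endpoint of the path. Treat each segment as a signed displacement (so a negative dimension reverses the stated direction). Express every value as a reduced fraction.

d6 = 1/2
d7 = 61/30
d8 = 21/2
d9 = 3/2
endpoint = (0, 22/3)

Apply edit: d1 := 11/2
  d6 = d3*2 - d1 = 1/2
  d7 = d4 - d6*5 + d2 = 61/30
  d8 = 10 + d6 = 21/2
  d9 = d3/2 = 3/2
Walk from origin (0, 0):
  seg 1: up by d4 = 10/3 → (0, 10/3)
  seg 2: down by d5 = 2 → (0, 4/3)
  seg 3: down by d3 = 3 → (0, -5/3)
  seg 4: down by d9 = 3/2 → (0, -19/6)
  seg 5: up by d8 = 21/2 → (0, 22/3)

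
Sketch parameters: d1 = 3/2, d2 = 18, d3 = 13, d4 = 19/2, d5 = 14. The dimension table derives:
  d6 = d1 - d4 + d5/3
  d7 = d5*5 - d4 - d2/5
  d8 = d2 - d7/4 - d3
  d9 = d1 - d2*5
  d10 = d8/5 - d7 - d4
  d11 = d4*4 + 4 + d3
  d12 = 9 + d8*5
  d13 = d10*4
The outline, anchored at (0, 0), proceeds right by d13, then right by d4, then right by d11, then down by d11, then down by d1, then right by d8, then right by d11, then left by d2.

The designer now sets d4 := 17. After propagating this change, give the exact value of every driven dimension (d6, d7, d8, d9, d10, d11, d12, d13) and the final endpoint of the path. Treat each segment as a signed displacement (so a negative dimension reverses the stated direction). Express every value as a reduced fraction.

Apply edit: d4 := 17
  d6 = d1 - d4 + d5/3 = -65/6
  d7 = d5*5 - d4 - d2/5 = 247/5
  d8 = d2 - d7/4 - d3 = -147/20
  d9 = d1 - d2*5 = -177/2
  d10 = d8/5 - d7 - d4 = -6787/100
  d11 = d4*4 + 4 + d3 = 85
  d12 = 9 + d8*5 = -111/4
  d13 = d10*4 = -6787/25
Walk from origin (0, 0):
  seg 1: right by d13 = -6787/25 → (-6787/25, 0)
  seg 2: right by d4 = 17 → (-6362/25, 0)
  seg 3: right by d11 = 85 → (-4237/25, 0)
  seg 4: down by d11 = 85 → (-4237/25, -85)
  seg 5: down by d1 = 3/2 → (-4237/25, -173/2)
  seg 6: right by d8 = -147/20 → (-17683/100, -173/2)
  seg 7: right by d11 = 85 → (-9183/100, -173/2)
  seg 8: left by d2 = 18 → (-10983/100, -173/2)

d6 = -65/6
d7 = 247/5
d8 = -147/20
d9 = -177/2
d10 = -6787/100
d11 = 85
d12 = -111/4
d13 = -6787/25
endpoint = (-10983/100, -173/2)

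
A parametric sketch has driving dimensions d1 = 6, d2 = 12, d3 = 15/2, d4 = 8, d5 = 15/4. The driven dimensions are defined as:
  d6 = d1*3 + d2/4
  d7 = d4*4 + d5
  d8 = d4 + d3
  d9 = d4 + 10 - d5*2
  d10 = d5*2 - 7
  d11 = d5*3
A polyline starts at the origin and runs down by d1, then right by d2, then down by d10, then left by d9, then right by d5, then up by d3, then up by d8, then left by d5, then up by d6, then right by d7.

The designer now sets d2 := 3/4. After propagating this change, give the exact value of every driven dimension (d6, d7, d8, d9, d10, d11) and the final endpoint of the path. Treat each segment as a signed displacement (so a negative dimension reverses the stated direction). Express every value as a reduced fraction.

d6 = 291/16
d7 = 143/4
d8 = 31/2
d9 = 21/2
d10 = 1/2
d11 = 45/4
endpoint = (26, 555/16)

Apply edit: d2 := 3/4
  d6 = d1*3 + d2/4 = 291/16
  d7 = d4*4 + d5 = 143/4
  d8 = d4 + d3 = 31/2
  d9 = d4 + 10 - d5*2 = 21/2
  d10 = d5*2 - 7 = 1/2
  d11 = d5*3 = 45/4
Walk from origin (0, 0):
  seg 1: down by d1 = 6 → (0, -6)
  seg 2: right by d2 = 3/4 → (3/4, -6)
  seg 3: down by d10 = 1/2 → (3/4, -13/2)
  seg 4: left by d9 = 21/2 → (-39/4, -13/2)
  seg 5: right by d5 = 15/4 → (-6, -13/2)
  seg 6: up by d3 = 15/2 → (-6, 1)
  seg 7: up by d8 = 31/2 → (-6, 33/2)
  seg 8: left by d5 = 15/4 → (-39/4, 33/2)
  seg 9: up by d6 = 291/16 → (-39/4, 555/16)
  seg 10: right by d7 = 143/4 → (26, 555/16)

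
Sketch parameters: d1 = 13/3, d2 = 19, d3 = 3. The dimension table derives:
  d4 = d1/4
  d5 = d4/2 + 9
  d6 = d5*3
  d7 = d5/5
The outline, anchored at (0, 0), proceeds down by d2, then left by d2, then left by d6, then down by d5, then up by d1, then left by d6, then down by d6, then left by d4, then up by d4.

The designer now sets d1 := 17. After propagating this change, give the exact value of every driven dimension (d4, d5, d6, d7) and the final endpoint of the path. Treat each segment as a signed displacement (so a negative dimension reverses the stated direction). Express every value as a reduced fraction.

Apply edit: d1 := 17
  d4 = d1/4 = 17/4
  d5 = d4/2 + 9 = 89/8
  d6 = d5*3 = 267/8
  d7 = d5/5 = 89/40
Walk from origin (0, 0):
  seg 1: down by d2 = 19 → (0, -19)
  seg 2: left by d2 = 19 → (-19, -19)
  seg 3: left by d6 = 267/8 → (-419/8, -19)
  seg 4: down by d5 = 89/8 → (-419/8, -241/8)
  seg 5: up by d1 = 17 → (-419/8, -105/8)
  seg 6: left by d6 = 267/8 → (-343/4, -105/8)
  seg 7: down by d6 = 267/8 → (-343/4, -93/2)
  seg 8: left by d4 = 17/4 → (-90, -93/2)
  seg 9: up by d4 = 17/4 → (-90, -169/4)

d4 = 17/4
d5 = 89/8
d6 = 267/8
d7 = 89/40
endpoint = (-90, -169/4)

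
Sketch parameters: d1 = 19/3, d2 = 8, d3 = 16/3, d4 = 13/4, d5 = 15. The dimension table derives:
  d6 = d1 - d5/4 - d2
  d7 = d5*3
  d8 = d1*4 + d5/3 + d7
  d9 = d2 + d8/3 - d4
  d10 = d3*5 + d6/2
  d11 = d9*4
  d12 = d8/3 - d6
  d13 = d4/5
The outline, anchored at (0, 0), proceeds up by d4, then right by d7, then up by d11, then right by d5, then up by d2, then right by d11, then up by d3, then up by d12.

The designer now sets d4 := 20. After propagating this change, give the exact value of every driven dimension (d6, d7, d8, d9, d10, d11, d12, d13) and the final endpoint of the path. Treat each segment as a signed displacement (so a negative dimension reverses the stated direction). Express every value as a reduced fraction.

d6 = -65/12
d7 = 45
d8 = 226/3
d9 = 118/9
d10 = 575/24
d11 = 472/9
d12 = 1099/36
d13 = 4
endpoint = (1012/9, 4187/36)

Apply edit: d4 := 20
  d6 = d1 - d5/4 - d2 = -65/12
  d7 = d5*3 = 45
  d8 = d1*4 + d5/3 + d7 = 226/3
  d9 = d2 + d8/3 - d4 = 118/9
  d10 = d3*5 + d6/2 = 575/24
  d11 = d9*4 = 472/9
  d12 = d8/3 - d6 = 1099/36
  d13 = d4/5 = 4
Walk from origin (0, 0):
  seg 1: up by d4 = 20 → (0, 20)
  seg 2: right by d7 = 45 → (45, 20)
  seg 3: up by d11 = 472/9 → (45, 652/9)
  seg 4: right by d5 = 15 → (60, 652/9)
  seg 5: up by d2 = 8 → (60, 724/9)
  seg 6: right by d11 = 472/9 → (1012/9, 724/9)
  seg 7: up by d3 = 16/3 → (1012/9, 772/9)
  seg 8: up by d12 = 1099/36 → (1012/9, 4187/36)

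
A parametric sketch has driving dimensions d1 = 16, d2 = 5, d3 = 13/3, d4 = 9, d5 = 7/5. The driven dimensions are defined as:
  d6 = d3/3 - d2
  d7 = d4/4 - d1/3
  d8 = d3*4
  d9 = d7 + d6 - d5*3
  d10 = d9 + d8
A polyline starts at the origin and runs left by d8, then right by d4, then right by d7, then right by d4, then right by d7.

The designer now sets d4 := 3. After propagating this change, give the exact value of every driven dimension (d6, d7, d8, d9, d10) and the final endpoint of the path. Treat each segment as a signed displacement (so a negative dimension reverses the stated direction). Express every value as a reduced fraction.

d6 = -32/9
d7 = -55/12
d8 = 52/3
d9 = -2221/180
d10 = 899/180
endpoint = (-41/2, 0)

Apply edit: d4 := 3
  d6 = d3/3 - d2 = -32/9
  d7 = d4/4 - d1/3 = -55/12
  d8 = d3*4 = 52/3
  d9 = d7 + d6 - d5*3 = -2221/180
  d10 = d9 + d8 = 899/180
Walk from origin (0, 0):
  seg 1: left by d8 = 52/3 → (-52/3, 0)
  seg 2: right by d4 = 3 → (-43/3, 0)
  seg 3: right by d7 = -55/12 → (-227/12, 0)
  seg 4: right by d4 = 3 → (-191/12, 0)
  seg 5: right by d7 = -55/12 → (-41/2, 0)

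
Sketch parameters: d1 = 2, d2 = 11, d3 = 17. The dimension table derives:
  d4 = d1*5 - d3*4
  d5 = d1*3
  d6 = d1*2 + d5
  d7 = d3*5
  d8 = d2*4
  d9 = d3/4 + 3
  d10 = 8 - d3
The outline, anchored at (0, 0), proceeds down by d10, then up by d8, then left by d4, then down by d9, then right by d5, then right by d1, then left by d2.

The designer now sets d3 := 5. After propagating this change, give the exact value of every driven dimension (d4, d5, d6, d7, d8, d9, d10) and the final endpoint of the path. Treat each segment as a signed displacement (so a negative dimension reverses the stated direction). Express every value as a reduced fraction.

Apply edit: d3 := 5
  d4 = d1*5 - d3*4 = -10
  d5 = d1*3 = 6
  d6 = d1*2 + d5 = 10
  d7 = d3*5 = 25
  d8 = d2*4 = 44
  d9 = d3/4 + 3 = 17/4
  d10 = 8 - d3 = 3
Walk from origin (0, 0):
  seg 1: down by d10 = 3 → (0, -3)
  seg 2: up by d8 = 44 → (0, 41)
  seg 3: left by d4 = -10 → (10, 41)
  seg 4: down by d9 = 17/4 → (10, 147/4)
  seg 5: right by d5 = 6 → (16, 147/4)
  seg 6: right by d1 = 2 → (18, 147/4)
  seg 7: left by d2 = 11 → (7, 147/4)

d4 = -10
d5 = 6
d6 = 10
d7 = 25
d8 = 44
d9 = 17/4
d10 = 3
endpoint = (7, 147/4)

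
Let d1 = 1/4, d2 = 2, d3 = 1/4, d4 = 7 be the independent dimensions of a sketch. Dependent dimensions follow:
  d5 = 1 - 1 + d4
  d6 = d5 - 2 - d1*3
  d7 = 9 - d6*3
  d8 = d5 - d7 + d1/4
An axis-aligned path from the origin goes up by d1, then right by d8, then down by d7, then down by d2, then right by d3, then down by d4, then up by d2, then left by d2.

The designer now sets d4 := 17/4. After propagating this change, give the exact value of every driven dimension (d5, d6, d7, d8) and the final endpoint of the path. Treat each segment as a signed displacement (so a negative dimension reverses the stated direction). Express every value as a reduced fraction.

Apply edit: d4 := 17/4
  d5 = 1 - 1 + d4 = 17/4
  d6 = d5 - 2 - d1*3 = 3/2
  d7 = 9 - d6*3 = 9/2
  d8 = d5 - d7 + d1/4 = -3/16
Walk from origin (0, 0):
  seg 1: up by d1 = 1/4 → (0, 1/4)
  seg 2: right by d8 = -3/16 → (-3/16, 1/4)
  seg 3: down by d7 = 9/2 → (-3/16, -17/4)
  seg 4: down by d2 = 2 → (-3/16, -25/4)
  seg 5: right by d3 = 1/4 → (1/16, -25/4)
  seg 6: down by d4 = 17/4 → (1/16, -21/2)
  seg 7: up by d2 = 2 → (1/16, -17/2)
  seg 8: left by d2 = 2 → (-31/16, -17/2)

d5 = 17/4
d6 = 3/2
d7 = 9/2
d8 = -3/16
endpoint = (-31/16, -17/2)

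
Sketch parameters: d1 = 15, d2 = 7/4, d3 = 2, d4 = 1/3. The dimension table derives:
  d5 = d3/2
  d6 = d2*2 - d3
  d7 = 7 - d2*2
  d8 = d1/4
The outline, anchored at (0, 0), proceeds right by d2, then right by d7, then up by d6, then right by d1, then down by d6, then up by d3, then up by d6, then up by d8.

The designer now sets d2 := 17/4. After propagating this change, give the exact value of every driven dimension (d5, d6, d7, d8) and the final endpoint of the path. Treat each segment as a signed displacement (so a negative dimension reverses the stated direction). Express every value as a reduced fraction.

Apply edit: d2 := 17/4
  d5 = d3/2 = 1
  d6 = d2*2 - d3 = 13/2
  d7 = 7 - d2*2 = -3/2
  d8 = d1/4 = 15/4
Walk from origin (0, 0):
  seg 1: right by d2 = 17/4 → (17/4, 0)
  seg 2: right by d7 = -3/2 → (11/4, 0)
  seg 3: up by d6 = 13/2 → (11/4, 13/2)
  seg 4: right by d1 = 15 → (71/4, 13/2)
  seg 5: down by d6 = 13/2 → (71/4, 0)
  seg 6: up by d3 = 2 → (71/4, 2)
  seg 7: up by d6 = 13/2 → (71/4, 17/2)
  seg 8: up by d8 = 15/4 → (71/4, 49/4)

d5 = 1
d6 = 13/2
d7 = -3/2
d8 = 15/4
endpoint = (71/4, 49/4)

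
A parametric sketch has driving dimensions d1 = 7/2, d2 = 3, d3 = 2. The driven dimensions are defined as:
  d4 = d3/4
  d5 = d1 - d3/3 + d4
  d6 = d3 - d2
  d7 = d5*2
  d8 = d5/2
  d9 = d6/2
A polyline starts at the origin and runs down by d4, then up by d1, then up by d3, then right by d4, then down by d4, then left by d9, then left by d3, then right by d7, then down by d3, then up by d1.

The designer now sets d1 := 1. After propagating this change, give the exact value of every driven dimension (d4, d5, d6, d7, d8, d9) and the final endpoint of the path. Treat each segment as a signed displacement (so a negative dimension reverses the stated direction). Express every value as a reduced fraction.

d4 = 1/2
d5 = 5/6
d6 = -1
d7 = 5/3
d8 = 5/12
d9 = -1/2
endpoint = (2/3, 1)

Apply edit: d1 := 1
  d4 = d3/4 = 1/2
  d5 = d1 - d3/3 + d4 = 5/6
  d6 = d3 - d2 = -1
  d7 = d5*2 = 5/3
  d8 = d5/2 = 5/12
  d9 = d6/2 = -1/2
Walk from origin (0, 0):
  seg 1: down by d4 = 1/2 → (0, -1/2)
  seg 2: up by d1 = 1 → (0, 1/2)
  seg 3: up by d3 = 2 → (0, 5/2)
  seg 4: right by d4 = 1/2 → (1/2, 5/2)
  seg 5: down by d4 = 1/2 → (1/2, 2)
  seg 6: left by d9 = -1/2 → (1, 2)
  seg 7: left by d3 = 2 → (-1, 2)
  seg 8: right by d7 = 5/3 → (2/3, 2)
  seg 9: down by d3 = 2 → (2/3, 0)
  seg 10: up by d1 = 1 → (2/3, 1)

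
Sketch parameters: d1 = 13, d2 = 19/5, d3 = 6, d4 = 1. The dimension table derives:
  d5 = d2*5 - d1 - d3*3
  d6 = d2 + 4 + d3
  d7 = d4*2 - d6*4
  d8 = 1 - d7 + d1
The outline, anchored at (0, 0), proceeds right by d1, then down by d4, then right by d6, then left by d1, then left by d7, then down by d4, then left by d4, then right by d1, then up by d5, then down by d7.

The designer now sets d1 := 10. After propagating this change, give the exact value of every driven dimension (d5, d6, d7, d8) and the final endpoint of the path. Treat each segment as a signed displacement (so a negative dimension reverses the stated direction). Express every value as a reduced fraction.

d5 = -9
d6 = 69/5
d7 = -266/5
d8 = 321/5
endpoint = (76, 211/5)

Apply edit: d1 := 10
  d5 = d2*5 - d1 - d3*3 = -9
  d6 = d2 + 4 + d3 = 69/5
  d7 = d4*2 - d6*4 = -266/5
  d8 = 1 - d7 + d1 = 321/5
Walk from origin (0, 0):
  seg 1: right by d1 = 10 → (10, 0)
  seg 2: down by d4 = 1 → (10, -1)
  seg 3: right by d6 = 69/5 → (119/5, -1)
  seg 4: left by d1 = 10 → (69/5, -1)
  seg 5: left by d7 = -266/5 → (67, -1)
  seg 6: down by d4 = 1 → (67, -2)
  seg 7: left by d4 = 1 → (66, -2)
  seg 8: right by d1 = 10 → (76, -2)
  seg 9: up by d5 = -9 → (76, -11)
  seg 10: down by d7 = -266/5 → (76, 211/5)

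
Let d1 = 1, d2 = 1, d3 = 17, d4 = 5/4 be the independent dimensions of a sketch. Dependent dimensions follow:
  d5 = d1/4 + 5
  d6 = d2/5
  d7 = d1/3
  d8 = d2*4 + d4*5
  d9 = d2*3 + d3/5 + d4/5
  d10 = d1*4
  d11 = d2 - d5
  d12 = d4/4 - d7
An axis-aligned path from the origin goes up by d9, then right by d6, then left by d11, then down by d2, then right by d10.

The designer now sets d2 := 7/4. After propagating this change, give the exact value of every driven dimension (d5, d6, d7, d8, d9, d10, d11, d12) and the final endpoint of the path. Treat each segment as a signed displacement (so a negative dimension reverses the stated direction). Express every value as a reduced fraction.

d5 = 21/4
d6 = 7/20
d7 = 1/3
d8 = 53/4
d9 = 89/10
d10 = 4
d11 = -7/2
d12 = -1/48
endpoint = (157/20, 143/20)

Apply edit: d2 := 7/4
  d5 = d1/4 + 5 = 21/4
  d6 = d2/5 = 7/20
  d7 = d1/3 = 1/3
  d8 = d2*4 + d4*5 = 53/4
  d9 = d2*3 + d3/5 + d4/5 = 89/10
  d10 = d1*4 = 4
  d11 = d2 - d5 = -7/2
  d12 = d4/4 - d7 = -1/48
Walk from origin (0, 0):
  seg 1: up by d9 = 89/10 → (0, 89/10)
  seg 2: right by d6 = 7/20 → (7/20, 89/10)
  seg 3: left by d11 = -7/2 → (77/20, 89/10)
  seg 4: down by d2 = 7/4 → (77/20, 143/20)
  seg 5: right by d10 = 4 → (157/20, 143/20)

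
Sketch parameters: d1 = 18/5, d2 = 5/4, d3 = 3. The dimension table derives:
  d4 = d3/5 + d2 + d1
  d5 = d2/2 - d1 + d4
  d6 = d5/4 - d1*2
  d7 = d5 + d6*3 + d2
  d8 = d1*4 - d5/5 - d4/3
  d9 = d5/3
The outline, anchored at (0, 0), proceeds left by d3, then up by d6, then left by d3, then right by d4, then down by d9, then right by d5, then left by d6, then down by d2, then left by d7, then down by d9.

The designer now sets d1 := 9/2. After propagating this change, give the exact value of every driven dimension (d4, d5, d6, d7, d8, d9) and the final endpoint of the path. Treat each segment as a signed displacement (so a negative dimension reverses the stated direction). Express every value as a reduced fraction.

Apply edit: d1 := 9/2
  d4 = d3/5 + d2 + d1 = 127/20
  d5 = d2/2 - d1 + d4 = 99/40
  d6 = d5/4 - d1*2 = -1341/160
  d7 = d5 + d6*3 + d2 = -3427/160
  d8 = d1*4 - d5/5 - d4/3 = 9233/600
  d9 = d5/3 = 33/40
Walk from origin (0, 0):
  seg 1: left by d3 = 3 → (-3, 0)
  seg 2: up by d6 = -1341/160 → (-3, -1341/160)
  seg 3: left by d3 = 3 → (-6, -1341/160)
  seg 4: right by d4 = 127/20 → (7/20, -1341/160)
  seg 5: down by d9 = 33/40 → (7/20, -1473/160)
  seg 6: right by d5 = 99/40 → (113/40, -1473/160)
  seg 7: left by d6 = -1341/160 → (1793/160, -1473/160)
  seg 8: down by d2 = 5/4 → (1793/160, -1673/160)
  seg 9: left by d7 = -3427/160 → (261/8, -1673/160)
  seg 10: down by d9 = 33/40 → (261/8, -361/32)

d4 = 127/20
d5 = 99/40
d6 = -1341/160
d7 = -3427/160
d8 = 9233/600
d9 = 33/40
endpoint = (261/8, -361/32)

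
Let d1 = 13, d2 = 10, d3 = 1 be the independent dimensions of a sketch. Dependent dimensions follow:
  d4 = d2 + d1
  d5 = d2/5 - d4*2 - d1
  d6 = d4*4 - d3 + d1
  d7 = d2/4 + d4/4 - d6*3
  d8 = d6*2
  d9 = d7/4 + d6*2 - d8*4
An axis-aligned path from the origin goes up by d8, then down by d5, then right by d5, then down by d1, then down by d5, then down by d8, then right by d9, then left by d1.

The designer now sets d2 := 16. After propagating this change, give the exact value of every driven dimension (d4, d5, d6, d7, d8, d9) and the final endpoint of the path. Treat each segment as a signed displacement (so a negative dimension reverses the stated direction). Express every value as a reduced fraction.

d4 = 29
d5 = -339/5
d6 = 128
d7 = -1491/4
d8 = 256
d9 = -13779/16
endpoint = (-75359/80, 613/5)

Apply edit: d2 := 16
  d4 = d2 + d1 = 29
  d5 = d2/5 - d4*2 - d1 = -339/5
  d6 = d4*4 - d3 + d1 = 128
  d7 = d2/4 + d4/4 - d6*3 = -1491/4
  d8 = d6*2 = 256
  d9 = d7/4 + d6*2 - d8*4 = -13779/16
Walk from origin (0, 0):
  seg 1: up by d8 = 256 → (0, 256)
  seg 2: down by d5 = -339/5 → (0, 1619/5)
  seg 3: right by d5 = -339/5 → (-339/5, 1619/5)
  seg 4: down by d1 = 13 → (-339/5, 1554/5)
  seg 5: down by d5 = -339/5 → (-339/5, 1893/5)
  seg 6: down by d8 = 256 → (-339/5, 613/5)
  seg 7: right by d9 = -13779/16 → (-74319/80, 613/5)
  seg 8: left by d1 = 13 → (-75359/80, 613/5)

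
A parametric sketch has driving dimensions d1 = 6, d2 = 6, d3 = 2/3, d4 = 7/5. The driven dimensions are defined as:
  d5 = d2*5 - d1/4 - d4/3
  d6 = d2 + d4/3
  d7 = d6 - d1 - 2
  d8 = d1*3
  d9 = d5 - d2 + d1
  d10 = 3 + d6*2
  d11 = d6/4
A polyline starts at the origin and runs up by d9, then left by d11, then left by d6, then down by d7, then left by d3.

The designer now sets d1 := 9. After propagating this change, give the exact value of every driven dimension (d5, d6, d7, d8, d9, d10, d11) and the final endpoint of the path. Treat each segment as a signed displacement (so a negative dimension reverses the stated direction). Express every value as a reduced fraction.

Apply edit: d1 := 9
  d5 = d2*5 - d1/4 - d4/3 = 1637/60
  d6 = d2 + d4/3 = 97/15
  d7 = d6 - d1 - 2 = -68/15
  d8 = d1*3 = 27
  d9 = d5 - d2 + d1 = 1817/60
  d10 = 3 + d6*2 = 239/15
  d11 = d6/4 = 97/60
Walk from origin (0, 0):
  seg 1: up by d9 = 1817/60 → (0, 1817/60)
  seg 2: left by d11 = 97/60 → (-97/60, 1817/60)
  seg 3: left by d6 = 97/15 → (-97/12, 1817/60)
  seg 4: down by d7 = -68/15 → (-97/12, 2089/60)
  seg 5: left by d3 = 2/3 → (-35/4, 2089/60)

d5 = 1637/60
d6 = 97/15
d7 = -68/15
d8 = 27
d9 = 1817/60
d10 = 239/15
d11 = 97/60
endpoint = (-35/4, 2089/60)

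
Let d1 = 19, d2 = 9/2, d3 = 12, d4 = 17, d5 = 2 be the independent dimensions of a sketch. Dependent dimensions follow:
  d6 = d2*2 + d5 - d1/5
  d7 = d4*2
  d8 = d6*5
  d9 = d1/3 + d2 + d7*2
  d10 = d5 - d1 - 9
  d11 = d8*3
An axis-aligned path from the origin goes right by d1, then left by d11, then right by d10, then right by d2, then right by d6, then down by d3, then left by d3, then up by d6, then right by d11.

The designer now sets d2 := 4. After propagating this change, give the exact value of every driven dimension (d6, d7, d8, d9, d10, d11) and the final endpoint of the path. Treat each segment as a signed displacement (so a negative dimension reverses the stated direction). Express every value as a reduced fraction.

d6 = 31/5
d7 = 34
d8 = 31
d9 = 235/3
d10 = -26
d11 = 93
endpoint = (-44/5, -29/5)

Apply edit: d2 := 4
  d6 = d2*2 + d5 - d1/5 = 31/5
  d7 = d4*2 = 34
  d8 = d6*5 = 31
  d9 = d1/3 + d2 + d7*2 = 235/3
  d10 = d5 - d1 - 9 = -26
  d11 = d8*3 = 93
Walk from origin (0, 0):
  seg 1: right by d1 = 19 → (19, 0)
  seg 2: left by d11 = 93 → (-74, 0)
  seg 3: right by d10 = -26 → (-100, 0)
  seg 4: right by d2 = 4 → (-96, 0)
  seg 5: right by d6 = 31/5 → (-449/5, 0)
  seg 6: down by d3 = 12 → (-449/5, -12)
  seg 7: left by d3 = 12 → (-509/5, -12)
  seg 8: up by d6 = 31/5 → (-509/5, -29/5)
  seg 9: right by d11 = 93 → (-44/5, -29/5)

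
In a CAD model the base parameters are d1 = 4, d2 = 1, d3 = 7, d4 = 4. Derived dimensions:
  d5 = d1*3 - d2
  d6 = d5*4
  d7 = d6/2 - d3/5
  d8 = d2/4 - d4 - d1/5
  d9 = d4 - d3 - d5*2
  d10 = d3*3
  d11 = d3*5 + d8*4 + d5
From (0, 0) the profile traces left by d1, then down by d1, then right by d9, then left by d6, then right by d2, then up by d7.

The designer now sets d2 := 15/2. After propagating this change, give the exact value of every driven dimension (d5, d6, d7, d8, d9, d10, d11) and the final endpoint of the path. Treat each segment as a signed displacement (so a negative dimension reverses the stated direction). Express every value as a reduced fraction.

Apply edit: d2 := 15/2
  d5 = d1*3 - d2 = 9/2
  d6 = d5*4 = 18
  d7 = d6/2 - d3/5 = 38/5
  d8 = d2/4 - d4 - d1/5 = -117/40
  d9 = d4 - d3 - d5*2 = -12
  d10 = d3*3 = 21
  d11 = d3*5 + d8*4 + d5 = 139/5
Walk from origin (0, 0):
  seg 1: left by d1 = 4 → (-4, 0)
  seg 2: down by d1 = 4 → (-4, -4)
  seg 3: right by d9 = -12 → (-16, -4)
  seg 4: left by d6 = 18 → (-34, -4)
  seg 5: right by d2 = 15/2 → (-53/2, -4)
  seg 6: up by d7 = 38/5 → (-53/2, 18/5)

d5 = 9/2
d6 = 18
d7 = 38/5
d8 = -117/40
d9 = -12
d10 = 21
d11 = 139/5
endpoint = (-53/2, 18/5)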